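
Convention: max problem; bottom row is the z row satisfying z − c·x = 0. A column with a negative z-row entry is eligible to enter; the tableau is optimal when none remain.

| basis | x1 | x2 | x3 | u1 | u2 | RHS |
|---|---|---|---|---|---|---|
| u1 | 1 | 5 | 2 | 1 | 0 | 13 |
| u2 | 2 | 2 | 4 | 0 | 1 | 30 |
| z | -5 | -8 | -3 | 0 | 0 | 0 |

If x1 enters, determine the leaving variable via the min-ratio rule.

u1

Column x1 entries and ratios — u1: 13/1 = 13; u2: 30/2 = 15.
Smallest ratio is 13 in the row of u1, so u1 leaves.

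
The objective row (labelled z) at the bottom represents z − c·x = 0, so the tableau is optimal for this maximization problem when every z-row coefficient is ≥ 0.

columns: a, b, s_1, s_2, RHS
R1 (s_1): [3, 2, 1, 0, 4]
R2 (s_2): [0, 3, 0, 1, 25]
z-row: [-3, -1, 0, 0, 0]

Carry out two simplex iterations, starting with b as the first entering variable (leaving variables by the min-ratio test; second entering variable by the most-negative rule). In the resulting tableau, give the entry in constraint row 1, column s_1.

1/3

Ratio test on column b — row 1: 4/2 = 2; row 2: 25/3 = 25/3. Minimum is 2 at row 1 (s_1 leaves); pivot element 2.
Divide row 1 by 2; eliminate column b from the other rows.
Second iteration: most negative z-row entry is -3/2 in column a, so a enters.
Ratio test on column a — row 1: 2/(3/2) = 4/3; row 2: entry -9/2 ≤ 0. Minimum is 4/3 at row 1 (b leaves); pivot element 3/2.
Divide row 1 by 3/2; eliminate column a from the other rows.
After both pivots, the entry at constraint row 1, column s_1 is 1/3.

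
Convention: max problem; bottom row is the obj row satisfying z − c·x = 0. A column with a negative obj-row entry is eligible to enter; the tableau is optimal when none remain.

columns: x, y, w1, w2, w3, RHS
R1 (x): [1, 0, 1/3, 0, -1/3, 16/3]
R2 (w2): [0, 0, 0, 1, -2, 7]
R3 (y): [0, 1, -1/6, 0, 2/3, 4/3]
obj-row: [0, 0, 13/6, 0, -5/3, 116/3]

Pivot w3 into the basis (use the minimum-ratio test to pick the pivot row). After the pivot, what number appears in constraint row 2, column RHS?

11

Ratio test on column w3 — row 1: entry -1/3 ≤ 0; row 2: entry -2 ≤ 0; row 3: (4/3)/(2/3) = 2. Minimum is 2 at row 3 (y leaves); pivot element 2/3.
Divide row 3 by 2/3; eliminate column w3 from the other rows.
Row 2 update in column RHS: 7 − (-2)·2 = 11.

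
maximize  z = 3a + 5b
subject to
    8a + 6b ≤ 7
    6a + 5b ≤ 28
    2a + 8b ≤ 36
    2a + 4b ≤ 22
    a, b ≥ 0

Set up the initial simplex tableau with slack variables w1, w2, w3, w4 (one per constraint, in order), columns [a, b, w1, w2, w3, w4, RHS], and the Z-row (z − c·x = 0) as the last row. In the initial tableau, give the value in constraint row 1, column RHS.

The RHS of constraint 1 is b_1 = 7.

7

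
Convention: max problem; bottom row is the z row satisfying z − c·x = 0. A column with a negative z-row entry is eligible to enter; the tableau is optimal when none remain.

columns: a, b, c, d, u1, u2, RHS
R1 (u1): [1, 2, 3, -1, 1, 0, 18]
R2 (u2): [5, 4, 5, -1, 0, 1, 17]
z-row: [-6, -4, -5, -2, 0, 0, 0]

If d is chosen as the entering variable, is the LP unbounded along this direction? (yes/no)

Every constraint-row entry in column d is ≤ 0, so increasing d is unbounded.

yes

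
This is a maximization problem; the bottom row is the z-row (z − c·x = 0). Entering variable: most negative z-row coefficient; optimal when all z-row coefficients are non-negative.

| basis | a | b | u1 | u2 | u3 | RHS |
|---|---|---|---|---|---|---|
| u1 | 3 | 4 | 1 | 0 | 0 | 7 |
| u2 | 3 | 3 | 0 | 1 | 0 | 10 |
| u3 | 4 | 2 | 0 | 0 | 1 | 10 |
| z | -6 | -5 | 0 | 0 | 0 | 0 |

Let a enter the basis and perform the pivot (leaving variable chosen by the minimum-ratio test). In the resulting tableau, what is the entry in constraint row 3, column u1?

Ratio test on column a — row 1: 7/3 = 7/3; row 2: 10/3 = 10/3; row 3: 10/4 = 5/2. Minimum is 7/3 at row 1 (u1 leaves); pivot element 3.
Divide row 1 by 3; eliminate column a from the other rows.
Row 3 update in column u1: 0 − 4·(1/3) = -4/3.

-4/3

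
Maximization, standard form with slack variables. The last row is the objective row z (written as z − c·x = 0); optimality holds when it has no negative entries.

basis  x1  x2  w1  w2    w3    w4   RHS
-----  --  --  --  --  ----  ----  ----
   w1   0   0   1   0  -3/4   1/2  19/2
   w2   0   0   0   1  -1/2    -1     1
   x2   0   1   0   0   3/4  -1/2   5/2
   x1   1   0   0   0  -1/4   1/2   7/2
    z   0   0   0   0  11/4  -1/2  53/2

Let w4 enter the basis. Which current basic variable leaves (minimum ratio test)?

x1

Column w4 entries and ratios — w1: (19/2)/(1/2) = 19; w2: -1 ≤ 0, skip; x2: -1/2 ≤ 0, skip; x1: (7/2)/(1/2) = 7.
Smallest ratio is 7 in the row of x1, so x1 leaves.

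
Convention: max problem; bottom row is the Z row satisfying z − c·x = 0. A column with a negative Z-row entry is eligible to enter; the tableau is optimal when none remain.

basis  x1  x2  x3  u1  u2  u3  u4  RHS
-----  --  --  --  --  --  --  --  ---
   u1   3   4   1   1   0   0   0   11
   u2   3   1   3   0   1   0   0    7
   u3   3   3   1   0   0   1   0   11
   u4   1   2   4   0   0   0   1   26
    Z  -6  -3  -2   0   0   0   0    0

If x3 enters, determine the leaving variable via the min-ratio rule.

u2

Column x3 entries and ratios — u1: 11/1 = 11; u2: 7/3 = 7/3; u3: 11/1 = 11; u4: 26/4 = 13/2.
Smallest ratio is 7/3 in the row of u2, so u2 leaves.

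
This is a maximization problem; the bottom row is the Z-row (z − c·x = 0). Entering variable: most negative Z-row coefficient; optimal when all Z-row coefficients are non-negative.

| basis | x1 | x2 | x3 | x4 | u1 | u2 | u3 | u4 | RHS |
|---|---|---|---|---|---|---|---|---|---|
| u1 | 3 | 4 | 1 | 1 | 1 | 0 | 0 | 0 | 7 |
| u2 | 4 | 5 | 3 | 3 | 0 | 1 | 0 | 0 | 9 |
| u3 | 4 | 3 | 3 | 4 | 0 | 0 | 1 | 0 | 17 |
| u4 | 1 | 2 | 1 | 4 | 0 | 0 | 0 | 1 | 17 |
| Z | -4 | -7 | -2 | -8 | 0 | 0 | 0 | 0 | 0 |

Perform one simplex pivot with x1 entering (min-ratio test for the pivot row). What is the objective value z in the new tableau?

9

Ratio test on column x1 — row 1: 7/3 = 7/3; row 2: 9/4 = 9/4; row 3: 17/4 = 17/4; row 4: 17/1 = 17. Minimum is 9/4 at row 2 (u2 leaves); pivot element 4.
Pivot on row 2; the Z-row RHS becomes 0 − (-4)·(9/4) = 9.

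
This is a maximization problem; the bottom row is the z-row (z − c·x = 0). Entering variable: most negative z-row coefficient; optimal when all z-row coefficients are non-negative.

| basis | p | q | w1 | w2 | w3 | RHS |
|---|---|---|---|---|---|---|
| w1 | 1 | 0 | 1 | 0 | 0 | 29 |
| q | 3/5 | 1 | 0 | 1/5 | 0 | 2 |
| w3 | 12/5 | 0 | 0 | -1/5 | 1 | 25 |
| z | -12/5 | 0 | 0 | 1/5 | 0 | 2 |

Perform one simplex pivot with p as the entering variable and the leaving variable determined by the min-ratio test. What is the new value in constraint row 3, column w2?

Ratio test on column p — row 1: 29/1 = 29; row 2: 2/(3/5) = 10/3; row 3: 25/(12/5) = 125/12. Minimum is 10/3 at row 2 (q leaves); pivot element 3/5.
Divide row 2 by 3/5; eliminate column p from the other rows.
Row 3 update in column w2: -1/5 − (12/5)·(1/3) = -1.

-1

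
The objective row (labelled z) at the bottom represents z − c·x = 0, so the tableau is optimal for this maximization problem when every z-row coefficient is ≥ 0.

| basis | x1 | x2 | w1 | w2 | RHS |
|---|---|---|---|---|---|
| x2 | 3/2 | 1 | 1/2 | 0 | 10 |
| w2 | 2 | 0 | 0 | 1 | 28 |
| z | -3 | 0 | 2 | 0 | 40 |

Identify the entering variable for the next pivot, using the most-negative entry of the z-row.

Negative z-row entries: x1: -3.
The most negative is -3 in column x1, so x1 enters.

x1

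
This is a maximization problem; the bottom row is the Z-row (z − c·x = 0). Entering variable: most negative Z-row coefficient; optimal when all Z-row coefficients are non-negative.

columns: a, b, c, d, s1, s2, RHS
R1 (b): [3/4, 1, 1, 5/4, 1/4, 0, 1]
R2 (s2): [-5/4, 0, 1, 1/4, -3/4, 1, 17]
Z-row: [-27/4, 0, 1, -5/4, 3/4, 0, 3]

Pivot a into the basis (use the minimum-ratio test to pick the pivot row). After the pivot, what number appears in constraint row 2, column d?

Ratio test on column a — row 1: 1/(3/4) = 4/3; row 2: entry -5/4 ≤ 0. Minimum is 4/3 at row 1 (b leaves); pivot element 3/4.
Divide row 1 by 3/4; eliminate column a from the other rows.
Row 2 update in column d: 1/4 − (-5/4)·(5/3) = 7/3.

7/3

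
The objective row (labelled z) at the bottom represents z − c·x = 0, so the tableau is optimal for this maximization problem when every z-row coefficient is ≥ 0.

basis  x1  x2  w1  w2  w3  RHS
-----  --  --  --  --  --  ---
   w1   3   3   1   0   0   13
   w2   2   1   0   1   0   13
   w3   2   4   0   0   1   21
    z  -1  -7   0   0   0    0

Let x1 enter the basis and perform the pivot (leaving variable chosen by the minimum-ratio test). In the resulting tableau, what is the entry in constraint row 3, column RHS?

37/3

Ratio test on column x1 — row 1: 13/3 = 13/3; row 2: 13/2 = 13/2; row 3: 21/2 = 21/2. Minimum is 13/3 at row 1 (w1 leaves); pivot element 3.
Divide row 1 by 3; eliminate column x1 from the other rows.
Row 3 update in column RHS: 21 − 2·(13/3) = 37/3.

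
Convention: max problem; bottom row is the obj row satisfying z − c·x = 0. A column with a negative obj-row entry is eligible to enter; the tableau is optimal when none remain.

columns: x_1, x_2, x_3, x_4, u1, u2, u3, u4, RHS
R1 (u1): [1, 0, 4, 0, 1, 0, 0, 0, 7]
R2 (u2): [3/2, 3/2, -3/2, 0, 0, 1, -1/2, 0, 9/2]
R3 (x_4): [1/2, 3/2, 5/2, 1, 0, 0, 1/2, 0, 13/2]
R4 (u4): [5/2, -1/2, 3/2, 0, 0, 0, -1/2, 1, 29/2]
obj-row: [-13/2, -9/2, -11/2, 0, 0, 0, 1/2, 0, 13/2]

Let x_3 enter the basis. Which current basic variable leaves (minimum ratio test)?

u1

Column x_3 entries and ratios — u1: 7/4 = 7/4; u2: -3/2 ≤ 0, skip; x_4: (13/2)/(5/2) = 13/5; u4: (29/2)/(3/2) = 29/3.
Smallest ratio is 7/4 in the row of u1, so u1 leaves.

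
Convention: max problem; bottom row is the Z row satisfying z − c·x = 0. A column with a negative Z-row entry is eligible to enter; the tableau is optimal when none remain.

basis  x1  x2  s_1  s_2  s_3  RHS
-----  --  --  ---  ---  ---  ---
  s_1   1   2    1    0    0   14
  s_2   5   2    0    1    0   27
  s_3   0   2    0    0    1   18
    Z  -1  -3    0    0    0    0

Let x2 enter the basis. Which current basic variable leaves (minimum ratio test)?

Column x2 entries and ratios — s_1: 14/2 = 7; s_2: 27/2 = 27/2; s_3: 18/2 = 9.
Smallest ratio is 7 in the row of s_1, so s_1 leaves.

s_1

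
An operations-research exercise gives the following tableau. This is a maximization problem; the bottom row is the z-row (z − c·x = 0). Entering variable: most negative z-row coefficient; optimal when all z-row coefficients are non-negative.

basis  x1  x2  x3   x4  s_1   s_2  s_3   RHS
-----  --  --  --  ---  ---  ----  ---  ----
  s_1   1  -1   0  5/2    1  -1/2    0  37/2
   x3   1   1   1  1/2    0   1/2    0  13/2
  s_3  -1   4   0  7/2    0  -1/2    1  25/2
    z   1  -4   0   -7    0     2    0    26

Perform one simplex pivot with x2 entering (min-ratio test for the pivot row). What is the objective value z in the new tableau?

Ratio test on column x2 — row 1: entry -1 ≤ 0; row 2: (13/2)/1 = 13/2; row 3: (25/2)/4 = 25/8. Minimum is 25/8 at row 3 (s_3 leaves); pivot element 4.
Pivot on row 3; the z-row RHS becomes 26 − (-4)·(25/8) = 77/2.

77/2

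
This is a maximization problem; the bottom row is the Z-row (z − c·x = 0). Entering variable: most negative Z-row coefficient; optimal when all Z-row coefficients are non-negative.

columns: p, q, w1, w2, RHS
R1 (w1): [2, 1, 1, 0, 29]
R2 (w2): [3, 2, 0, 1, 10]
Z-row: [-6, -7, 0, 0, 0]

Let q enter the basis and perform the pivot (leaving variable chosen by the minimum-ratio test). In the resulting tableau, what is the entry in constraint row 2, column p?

Ratio test on column q — row 1: 29/1 = 29; row 2: 10/2 = 5. Minimum is 5 at row 2 (w2 leaves); pivot element 2.
Divide row 2 by 2; eliminate column q from the other rows.
In the new row 2, the p entry is the old entry divided by the pivot: 3/2 = 3/2.

3/2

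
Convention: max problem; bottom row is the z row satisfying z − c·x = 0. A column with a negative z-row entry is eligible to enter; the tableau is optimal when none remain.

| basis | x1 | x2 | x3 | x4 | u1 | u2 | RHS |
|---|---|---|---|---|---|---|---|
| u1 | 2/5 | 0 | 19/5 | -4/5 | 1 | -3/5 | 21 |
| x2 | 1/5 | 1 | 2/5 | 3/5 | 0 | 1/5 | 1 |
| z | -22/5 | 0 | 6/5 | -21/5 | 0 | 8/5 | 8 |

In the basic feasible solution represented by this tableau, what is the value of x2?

x2 is basic (row 2); its value is the RHS of that row, 1.

1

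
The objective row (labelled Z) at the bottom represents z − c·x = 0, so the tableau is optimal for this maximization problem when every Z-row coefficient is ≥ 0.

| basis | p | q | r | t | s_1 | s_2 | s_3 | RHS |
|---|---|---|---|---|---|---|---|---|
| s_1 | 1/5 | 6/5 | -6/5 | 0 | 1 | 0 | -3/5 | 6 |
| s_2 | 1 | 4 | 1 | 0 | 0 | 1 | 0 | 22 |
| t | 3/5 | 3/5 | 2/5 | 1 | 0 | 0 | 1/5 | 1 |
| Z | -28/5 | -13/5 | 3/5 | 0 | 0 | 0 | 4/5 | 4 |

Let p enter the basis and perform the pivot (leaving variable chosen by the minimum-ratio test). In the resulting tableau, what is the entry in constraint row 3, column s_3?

1/3

Ratio test on column p — row 1: 6/(1/5) = 30; row 2: 22/1 = 22; row 3: 1/(3/5) = 5/3. Minimum is 5/3 at row 3 (t leaves); pivot element 3/5.
Divide row 3 by 3/5; eliminate column p from the other rows.
In the new row 3, the s_3 entry is the old entry divided by the pivot: (1/5)/(3/5) = 1/3.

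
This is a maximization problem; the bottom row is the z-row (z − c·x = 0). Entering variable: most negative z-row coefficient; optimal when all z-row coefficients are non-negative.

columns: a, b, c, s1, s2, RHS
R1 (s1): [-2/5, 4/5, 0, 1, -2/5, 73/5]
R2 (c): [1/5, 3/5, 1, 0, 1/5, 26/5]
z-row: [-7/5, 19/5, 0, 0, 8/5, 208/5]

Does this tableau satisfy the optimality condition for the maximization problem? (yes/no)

The z-row has a negative entry -7/5 in column a, so it is not optimal.

no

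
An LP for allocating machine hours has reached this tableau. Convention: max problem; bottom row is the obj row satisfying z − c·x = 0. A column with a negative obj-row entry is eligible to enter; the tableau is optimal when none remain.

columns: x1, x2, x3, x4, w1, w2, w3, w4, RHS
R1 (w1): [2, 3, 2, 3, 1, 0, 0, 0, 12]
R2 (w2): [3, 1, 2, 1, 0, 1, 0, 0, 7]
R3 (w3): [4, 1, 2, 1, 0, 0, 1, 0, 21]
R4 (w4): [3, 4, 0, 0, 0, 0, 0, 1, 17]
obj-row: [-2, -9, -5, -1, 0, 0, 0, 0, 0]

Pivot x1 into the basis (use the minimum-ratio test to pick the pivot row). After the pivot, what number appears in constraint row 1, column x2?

Ratio test on column x1 — row 1: 12/2 = 6; row 2: 7/3 = 7/3; row 3: 21/4 = 21/4; row 4: 17/3 = 17/3. Minimum is 7/3 at row 2 (w2 leaves); pivot element 3.
Divide row 2 by 3; eliminate column x1 from the other rows.
Row 1 update in column x2: 3 − 2·(1/3) = 7/3.

7/3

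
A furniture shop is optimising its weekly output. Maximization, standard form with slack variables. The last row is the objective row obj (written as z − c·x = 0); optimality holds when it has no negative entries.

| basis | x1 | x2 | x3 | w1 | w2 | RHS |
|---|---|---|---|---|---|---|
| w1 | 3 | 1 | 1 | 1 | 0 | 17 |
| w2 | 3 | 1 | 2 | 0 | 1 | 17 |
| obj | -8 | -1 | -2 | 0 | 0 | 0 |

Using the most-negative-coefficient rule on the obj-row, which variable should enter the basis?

Negative obj-row entries: x1: -8, x2: -1, x3: -2.
The most negative is -8 in column x1, so x1 enters.

x1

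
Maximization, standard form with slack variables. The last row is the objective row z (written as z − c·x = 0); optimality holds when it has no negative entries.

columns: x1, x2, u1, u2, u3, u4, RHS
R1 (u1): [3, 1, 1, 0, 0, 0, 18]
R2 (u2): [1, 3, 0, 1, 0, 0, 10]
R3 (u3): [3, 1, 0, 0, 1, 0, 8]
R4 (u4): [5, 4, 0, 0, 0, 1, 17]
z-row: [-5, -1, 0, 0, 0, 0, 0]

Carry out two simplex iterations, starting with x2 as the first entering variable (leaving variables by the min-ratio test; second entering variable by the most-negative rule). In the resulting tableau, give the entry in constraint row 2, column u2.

5/11

Ratio test on column x2 — row 1: 18/1 = 18; row 2: 10/3 = 10/3; row 3: 8/1 = 8; row 4: 17/4 = 17/4. Minimum is 10/3 at row 2 (u2 leaves); pivot element 3.
Divide row 2 by 3; eliminate column x2 from the other rows.
Second iteration: most negative z-row entry is -14/3 in column x1, so x1 enters.
Ratio test on column x1 — row 1: (44/3)/(8/3) = 11/2; row 2: (10/3)/(1/3) = 10; row 3: (14/3)/(8/3) = 7/4; row 4: (11/3)/(11/3) = 1. Minimum is 1 at row 4 (u4 leaves); pivot element 11/3.
Divide row 4 by 11/3; eliminate column x1 from the other rows.
After both pivots, the entry at constraint row 2, column u2 is 5/11.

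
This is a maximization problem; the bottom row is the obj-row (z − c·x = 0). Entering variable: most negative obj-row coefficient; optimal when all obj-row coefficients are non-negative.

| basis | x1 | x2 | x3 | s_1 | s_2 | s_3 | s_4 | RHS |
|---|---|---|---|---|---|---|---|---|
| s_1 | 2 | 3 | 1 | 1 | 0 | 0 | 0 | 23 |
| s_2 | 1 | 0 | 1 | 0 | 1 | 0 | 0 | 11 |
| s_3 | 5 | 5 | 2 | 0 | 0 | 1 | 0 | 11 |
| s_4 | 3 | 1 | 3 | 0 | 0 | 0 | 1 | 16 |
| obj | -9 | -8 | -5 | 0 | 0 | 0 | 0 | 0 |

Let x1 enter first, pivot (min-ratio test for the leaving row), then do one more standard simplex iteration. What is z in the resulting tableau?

244/9

Ratio test on column x1 — row 1: 23/2 = 23/2; row 2: 11/1 = 11; row 3: 11/5 = 11/5; row 4: 16/3 = 16/3. Minimum is 11/5 at row 3 (s_3 leaves); pivot element 5.
Pivot on row 3; the obj-row RHS becomes 0 − (-9)·(11/5) = 99/5.
Next entering variable (most negative obj-row entry -7/5): x3.
Ratio test on column x3 — row 1: (93/5)/(1/5) = 93; row 2: (44/5)/(3/5) = 44/3; row 3: (11/5)/(2/5) = 11/2; row 4: (47/5)/(9/5) = 47/9. Minimum is 47/9 at row 4 (s_4 leaves); pivot element 9/5.
After the second pivot the obj-row RHS is 99/5 − (-7/5)·(47/9) = 244/9.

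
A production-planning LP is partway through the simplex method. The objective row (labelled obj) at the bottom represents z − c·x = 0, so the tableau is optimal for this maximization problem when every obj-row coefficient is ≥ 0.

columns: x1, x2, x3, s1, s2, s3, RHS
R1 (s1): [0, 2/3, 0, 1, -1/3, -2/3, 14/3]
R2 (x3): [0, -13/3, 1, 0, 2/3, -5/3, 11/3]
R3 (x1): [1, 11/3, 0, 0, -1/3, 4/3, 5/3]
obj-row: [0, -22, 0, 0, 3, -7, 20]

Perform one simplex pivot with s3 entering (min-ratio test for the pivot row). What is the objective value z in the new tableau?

115/4

Ratio test on column s3 — row 1: entry -2/3 ≤ 0; row 2: entry -5/3 ≤ 0; row 3: (5/3)/(4/3) = 5/4. Minimum is 5/4 at row 3 (x1 leaves); pivot element 4/3.
Pivot on row 3; the obj-row RHS becomes 20 − (-7)·(5/4) = 115/4.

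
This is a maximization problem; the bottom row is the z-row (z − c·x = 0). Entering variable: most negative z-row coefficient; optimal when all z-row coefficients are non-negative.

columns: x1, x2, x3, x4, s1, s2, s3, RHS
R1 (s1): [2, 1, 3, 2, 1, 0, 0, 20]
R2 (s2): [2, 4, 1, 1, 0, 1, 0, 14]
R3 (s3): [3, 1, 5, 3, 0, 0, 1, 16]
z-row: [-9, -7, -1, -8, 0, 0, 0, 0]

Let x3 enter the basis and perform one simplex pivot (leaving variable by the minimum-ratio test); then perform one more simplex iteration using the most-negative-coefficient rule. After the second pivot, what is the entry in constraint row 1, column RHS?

Ratio test on column x3 — row 1: 20/3 = 20/3; row 2: 14/1 = 14; row 3: 16/5 = 16/5. Minimum is 16/5 at row 3 (s3 leaves); pivot element 5.
Divide row 3 by 5; eliminate column x3 from the other rows.
Second iteration: most negative z-row entry is -42/5 in column x1, so x1 enters.
Ratio test on column x1 — row 1: (52/5)/(1/5) = 52; row 2: (54/5)/(7/5) = 54/7; row 3: (16/5)/(3/5) = 16/3. Minimum is 16/3 at row 3 (x3 leaves); pivot element 3/5.
Divide row 3 by 3/5; eliminate column x1 from the other rows.
After both pivots, the entry at constraint row 1, column RHS is 28/3.

28/3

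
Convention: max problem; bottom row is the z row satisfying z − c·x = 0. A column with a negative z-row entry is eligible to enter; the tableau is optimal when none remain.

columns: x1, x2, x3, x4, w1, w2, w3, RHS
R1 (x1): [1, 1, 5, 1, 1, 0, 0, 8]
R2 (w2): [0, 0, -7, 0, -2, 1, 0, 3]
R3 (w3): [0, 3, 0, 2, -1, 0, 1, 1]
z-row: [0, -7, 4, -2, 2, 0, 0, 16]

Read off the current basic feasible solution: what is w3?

w3 is basic (row 3); its value is the RHS of that row, 1.

1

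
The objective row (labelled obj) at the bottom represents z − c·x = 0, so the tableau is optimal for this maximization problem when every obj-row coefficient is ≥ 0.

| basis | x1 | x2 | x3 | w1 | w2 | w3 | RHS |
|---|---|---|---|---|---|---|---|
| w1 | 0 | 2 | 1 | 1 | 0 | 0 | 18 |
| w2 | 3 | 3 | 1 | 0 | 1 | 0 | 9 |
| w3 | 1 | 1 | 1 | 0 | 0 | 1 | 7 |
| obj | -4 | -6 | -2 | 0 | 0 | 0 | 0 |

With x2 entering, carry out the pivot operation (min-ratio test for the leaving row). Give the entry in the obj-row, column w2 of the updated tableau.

Ratio test on column x2 — row 1: 18/2 = 9; row 2: 9/3 = 3; row 3: 7/1 = 7. Minimum is 3 at row 2 (w2 leaves); pivot element 3.
Divide row 2 by 3; eliminate column x2 from the other rows.
obj-row update in column w2: 0 − (-6)·(1/3) = 2.

2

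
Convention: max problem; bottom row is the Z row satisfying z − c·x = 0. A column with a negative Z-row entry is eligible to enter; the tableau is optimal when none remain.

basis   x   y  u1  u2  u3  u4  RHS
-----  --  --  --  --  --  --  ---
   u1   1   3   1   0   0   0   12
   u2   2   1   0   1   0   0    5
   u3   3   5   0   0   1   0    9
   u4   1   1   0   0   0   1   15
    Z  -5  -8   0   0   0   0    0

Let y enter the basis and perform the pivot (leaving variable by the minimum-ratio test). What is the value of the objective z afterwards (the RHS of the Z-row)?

Ratio test on column y — row 1: 12/3 = 4; row 2: 5/1 = 5; row 3: 9/5 = 9/5; row 4: 15/1 = 15. Minimum is 9/5 at row 3 (u3 leaves); pivot element 5.
Pivot on row 3; the Z-row RHS becomes 0 − (-8)·(9/5) = 72/5.

72/5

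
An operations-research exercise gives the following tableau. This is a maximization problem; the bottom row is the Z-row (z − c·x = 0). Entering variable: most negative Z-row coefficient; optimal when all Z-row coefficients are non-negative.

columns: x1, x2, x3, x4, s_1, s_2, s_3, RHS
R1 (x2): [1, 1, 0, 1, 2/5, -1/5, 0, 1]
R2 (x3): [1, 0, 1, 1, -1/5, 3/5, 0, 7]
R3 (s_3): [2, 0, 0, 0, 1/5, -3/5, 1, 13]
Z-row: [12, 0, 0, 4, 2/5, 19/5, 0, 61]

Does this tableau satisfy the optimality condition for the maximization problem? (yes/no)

yes

Every Z-row coefficient is ≥ 0, so the tableau is optimal.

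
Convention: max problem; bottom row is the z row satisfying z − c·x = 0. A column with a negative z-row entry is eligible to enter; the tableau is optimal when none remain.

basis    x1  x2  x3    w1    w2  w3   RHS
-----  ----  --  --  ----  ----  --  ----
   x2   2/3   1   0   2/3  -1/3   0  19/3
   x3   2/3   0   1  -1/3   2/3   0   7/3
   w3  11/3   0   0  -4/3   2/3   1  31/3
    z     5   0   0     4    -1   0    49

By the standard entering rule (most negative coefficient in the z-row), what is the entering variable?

Negative z-row entries: w2: -1.
The most negative is -1 in column w2, so w2 enters.

w2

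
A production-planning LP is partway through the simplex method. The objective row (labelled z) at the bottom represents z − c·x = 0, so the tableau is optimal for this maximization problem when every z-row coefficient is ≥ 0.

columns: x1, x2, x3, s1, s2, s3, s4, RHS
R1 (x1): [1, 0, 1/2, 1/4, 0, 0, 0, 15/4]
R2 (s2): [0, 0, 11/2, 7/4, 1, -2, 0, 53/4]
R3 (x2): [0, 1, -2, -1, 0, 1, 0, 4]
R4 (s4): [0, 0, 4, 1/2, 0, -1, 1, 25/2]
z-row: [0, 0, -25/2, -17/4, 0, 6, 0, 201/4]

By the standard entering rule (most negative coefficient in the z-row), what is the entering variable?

Negative z-row entries: x3: -25/2, s1: -17/4.
The most negative is -25/2 in column x3, so x3 enters.

x3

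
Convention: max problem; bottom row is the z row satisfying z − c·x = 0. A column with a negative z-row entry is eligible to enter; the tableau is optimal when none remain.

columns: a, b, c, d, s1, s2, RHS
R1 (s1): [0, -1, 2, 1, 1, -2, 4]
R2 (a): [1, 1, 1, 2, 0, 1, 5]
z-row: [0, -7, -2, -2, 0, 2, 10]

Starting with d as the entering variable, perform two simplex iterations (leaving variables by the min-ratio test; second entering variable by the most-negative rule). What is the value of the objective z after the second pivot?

Ratio test on column d — row 1: 4/1 = 4; row 2: 5/2 = 5/2. Minimum is 5/2 at row 2 (a leaves); pivot element 2.
Pivot on row 2; the z-row RHS becomes 10 − (-2)·(5/2) = 15.
Next entering variable (most negative z-row entry -6): b.
Ratio test on column b — row 1: entry -3/2 ≤ 0; row 2: (5/2)/(1/2) = 5. Minimum is 5 at row 2 (d leaves); pivot element 1/2.
After the second pivot the z-row RHS is 15 − (-6)·5 = 45.

45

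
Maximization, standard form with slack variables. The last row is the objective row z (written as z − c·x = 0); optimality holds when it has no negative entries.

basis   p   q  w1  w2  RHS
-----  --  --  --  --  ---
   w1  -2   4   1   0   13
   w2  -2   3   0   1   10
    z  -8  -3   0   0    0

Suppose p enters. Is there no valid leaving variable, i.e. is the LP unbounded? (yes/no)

yes

Every constraint-row entry in column p is ≤ 0, so increasing p is unbounded.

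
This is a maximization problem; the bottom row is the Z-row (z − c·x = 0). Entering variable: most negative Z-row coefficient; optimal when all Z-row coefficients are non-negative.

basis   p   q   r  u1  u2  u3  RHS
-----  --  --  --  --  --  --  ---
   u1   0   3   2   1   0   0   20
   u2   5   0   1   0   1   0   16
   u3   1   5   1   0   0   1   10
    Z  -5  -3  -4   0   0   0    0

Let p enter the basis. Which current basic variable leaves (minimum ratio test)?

u2

Column p entries and ratios — u1: 0 ≤ 0, skip; u2: 16/5 = 16/5; u3: 10/1 = 10.
Smallest ratio is 16/5 in the row of u2, so u2 leaves.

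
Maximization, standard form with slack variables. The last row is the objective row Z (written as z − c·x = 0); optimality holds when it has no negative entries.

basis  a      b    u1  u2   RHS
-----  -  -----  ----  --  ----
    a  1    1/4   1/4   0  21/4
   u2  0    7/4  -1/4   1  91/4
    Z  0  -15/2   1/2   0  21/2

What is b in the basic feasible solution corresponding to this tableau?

0

b is not in the basis, so in the current basic feasible solution b = 0.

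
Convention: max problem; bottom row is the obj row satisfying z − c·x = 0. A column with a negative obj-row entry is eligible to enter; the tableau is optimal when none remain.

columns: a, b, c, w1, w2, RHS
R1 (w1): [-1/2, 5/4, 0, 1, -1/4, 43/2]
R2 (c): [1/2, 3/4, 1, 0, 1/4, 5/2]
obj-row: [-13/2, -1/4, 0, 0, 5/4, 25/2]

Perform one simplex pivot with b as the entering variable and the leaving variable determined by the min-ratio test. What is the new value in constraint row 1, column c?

-5/3

Ratio test on column b — row 1: (43/2)/(5/4) = 86/5; row 2: (5/2)/(3/4) = 10/3. Minimum is 10/3 at row 2 (c leaves); pivot element 3/4.
Divide row 2 by 3/4; eliminate column b from the other rows.
Row 1 update in column c: 0 − (5/4)·(4/3) = -5/3.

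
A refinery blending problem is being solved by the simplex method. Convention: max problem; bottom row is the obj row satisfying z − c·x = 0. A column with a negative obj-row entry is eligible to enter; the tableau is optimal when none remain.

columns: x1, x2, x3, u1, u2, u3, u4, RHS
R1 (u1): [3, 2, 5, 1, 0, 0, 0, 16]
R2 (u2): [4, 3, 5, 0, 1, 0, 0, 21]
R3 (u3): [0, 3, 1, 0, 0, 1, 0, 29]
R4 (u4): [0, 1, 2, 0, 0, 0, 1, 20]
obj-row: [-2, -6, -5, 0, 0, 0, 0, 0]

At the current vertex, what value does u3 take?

29

u3 is basic (row 3); its value is the RHS of that row, 29.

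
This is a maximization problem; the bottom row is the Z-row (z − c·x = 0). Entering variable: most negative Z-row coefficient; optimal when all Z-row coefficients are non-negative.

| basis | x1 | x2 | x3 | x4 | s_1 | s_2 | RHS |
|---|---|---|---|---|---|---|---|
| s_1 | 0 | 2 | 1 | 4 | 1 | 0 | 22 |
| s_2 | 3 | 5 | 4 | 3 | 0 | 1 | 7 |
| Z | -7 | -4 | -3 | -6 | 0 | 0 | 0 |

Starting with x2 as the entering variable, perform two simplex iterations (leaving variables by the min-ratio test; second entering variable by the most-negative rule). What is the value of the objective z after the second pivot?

49/3

Ratio test on column x2 — row 1: 22/2 = 11; row 2: 7/5 = 7/5. Minimum is 7/5 at row 2 (s_2 leaves); pivot element 5.
Pivot on row 2; the Z-row RHS becomes 0 − (-4)·(7/5) = 28/5.
Next entering variable (most negative Z-row entry -23/5): x1.
Ratio test on column x1 — row 1: entry -6/5 ≤ 0; row 2: (7/5)/(3/5) = 7/3. Minimum is 7/3 at row 2 (x2 leaves); pivot element 3/5.
After the second pivot the Z-row RHS is 28/5 − (-23/5)·(7/3) = 49/3.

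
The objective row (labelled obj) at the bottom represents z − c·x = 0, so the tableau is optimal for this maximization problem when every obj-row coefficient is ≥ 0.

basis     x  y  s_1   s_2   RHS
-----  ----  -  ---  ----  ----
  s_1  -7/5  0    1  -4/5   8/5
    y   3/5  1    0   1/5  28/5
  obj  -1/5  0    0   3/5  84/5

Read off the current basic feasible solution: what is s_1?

s_1 is basic (row 1); its value is the RHS of that row, 8/5.

8/5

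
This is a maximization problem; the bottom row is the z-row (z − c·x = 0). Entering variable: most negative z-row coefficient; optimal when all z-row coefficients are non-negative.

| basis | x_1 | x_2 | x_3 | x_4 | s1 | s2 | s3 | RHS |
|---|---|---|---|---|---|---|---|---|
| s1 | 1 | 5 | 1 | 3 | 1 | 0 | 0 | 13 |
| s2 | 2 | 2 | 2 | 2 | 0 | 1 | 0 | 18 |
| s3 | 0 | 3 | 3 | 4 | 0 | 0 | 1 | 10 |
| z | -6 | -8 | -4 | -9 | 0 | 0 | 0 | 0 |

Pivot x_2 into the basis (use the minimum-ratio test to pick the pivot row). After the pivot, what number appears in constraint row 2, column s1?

-2/5

Ratio test on column x_2 — row 1: 13/5 = 13/5; row 2: 18/2 = 9; row 3: 10/3 = 10/3. Minimum is 13/5 at row 1 (s1 leaves); pivot element 5.
Divide row 1 by 5; eliminate column x_2 from the other rows.
Row 2 update in column s1: 0 − 2·(1/5) = -2/5.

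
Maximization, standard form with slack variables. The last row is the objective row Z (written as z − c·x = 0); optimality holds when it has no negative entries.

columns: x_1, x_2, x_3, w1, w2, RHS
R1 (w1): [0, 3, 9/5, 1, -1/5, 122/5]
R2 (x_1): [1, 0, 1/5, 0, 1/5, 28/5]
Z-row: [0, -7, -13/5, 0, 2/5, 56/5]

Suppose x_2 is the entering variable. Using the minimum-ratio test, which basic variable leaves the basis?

w1

Column x_2 entries and ratios — w1: (122/5)/3 = 122/15; x_1: 0 ≤ 0, skip.
Smallest ratio is 122/15 in the row of w1, so w1 leaves.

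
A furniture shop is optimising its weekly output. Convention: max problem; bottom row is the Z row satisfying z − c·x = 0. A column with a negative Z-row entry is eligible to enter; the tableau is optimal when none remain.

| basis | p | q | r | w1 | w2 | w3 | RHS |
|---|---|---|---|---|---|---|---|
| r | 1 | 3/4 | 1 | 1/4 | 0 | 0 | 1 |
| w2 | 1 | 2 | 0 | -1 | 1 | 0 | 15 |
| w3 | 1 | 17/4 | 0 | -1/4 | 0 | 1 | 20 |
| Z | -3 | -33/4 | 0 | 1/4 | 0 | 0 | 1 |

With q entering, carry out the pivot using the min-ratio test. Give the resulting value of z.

Ratio test on column q — row 1: 1/(3/4) = 4/3; row 2: 15/2 = 15/2; row 3: 20/(17/4) = 80/17. Minimum is 4/3 at row 1 (r leaves); pivot element 3/4.
Pivot on row 1; the Z-row RHS becomes 1 − (-33/4)·(4/3) = 12.

12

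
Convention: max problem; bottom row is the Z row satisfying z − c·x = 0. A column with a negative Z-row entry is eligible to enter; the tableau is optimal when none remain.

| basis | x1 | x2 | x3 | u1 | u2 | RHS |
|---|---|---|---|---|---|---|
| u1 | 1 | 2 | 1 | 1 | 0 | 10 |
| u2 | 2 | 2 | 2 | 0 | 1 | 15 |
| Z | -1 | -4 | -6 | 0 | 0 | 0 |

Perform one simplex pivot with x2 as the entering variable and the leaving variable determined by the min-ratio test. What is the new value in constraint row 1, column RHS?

Ratio test on column x2 — row 1: 10/2 = 5; row 2: 15/2 = 15/2. Minimum is 5 at row 1 (u1 leaves); pivot element 2.
Divide row 1 by 2; eliminate column x2 from the other rows.
In the new row 1, the RHS entry is the old entry divided by the pivot: 10/2 = 5.

5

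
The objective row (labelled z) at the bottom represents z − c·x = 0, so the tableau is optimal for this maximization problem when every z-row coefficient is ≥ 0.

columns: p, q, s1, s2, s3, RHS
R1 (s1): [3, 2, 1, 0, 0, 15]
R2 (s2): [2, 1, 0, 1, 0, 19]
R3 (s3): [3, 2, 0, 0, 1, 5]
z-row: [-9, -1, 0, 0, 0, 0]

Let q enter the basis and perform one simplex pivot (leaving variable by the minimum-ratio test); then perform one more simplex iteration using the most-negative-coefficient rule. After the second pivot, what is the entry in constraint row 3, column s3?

Ratio test on column q — row 1: 15/2 = 15/2; row 2: 19/1 = 19; row 3: 5/2 = 5/2. Minimum is 5/2 at row 3 (s3 leaves); pivot element 2.
Divide row 3 by 2; eliminate column q from the other rows.
Second iteration: most negative z-row entry is -15/2 in column p, so p enters.
Ratio test on column p — row 1: entry 0 ≤ 0; row 2: (33/2)/(1/2) = 33; row 3: (5/2)/(3/2) = 5/3. Minimum is 5/3 at row 3 (q leaves); pivot element 3/2.
Divide row 3 by 3/2; eliminate column p from the other rows.
After both pivots, the entry at constraint row 3, column s3 is 1/3.

1/3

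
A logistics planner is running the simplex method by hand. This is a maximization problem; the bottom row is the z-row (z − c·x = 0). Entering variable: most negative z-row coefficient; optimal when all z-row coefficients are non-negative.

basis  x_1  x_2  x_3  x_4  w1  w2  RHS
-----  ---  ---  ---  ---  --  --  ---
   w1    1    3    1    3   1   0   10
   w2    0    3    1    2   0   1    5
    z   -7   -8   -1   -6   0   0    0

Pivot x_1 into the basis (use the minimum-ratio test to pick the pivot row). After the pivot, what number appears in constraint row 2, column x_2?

3

Ratio test on column x_1 — row 1: 10/1 = 10; row 2: entry 0 ≤ 0. Minimum is 10 at row 1 (w1 leaves); pivot element 1.
Divide row 1 by 1; eliminate column x_1 from the other rows.
Row 2 update in column x_2: 3 − 0·3 = 3.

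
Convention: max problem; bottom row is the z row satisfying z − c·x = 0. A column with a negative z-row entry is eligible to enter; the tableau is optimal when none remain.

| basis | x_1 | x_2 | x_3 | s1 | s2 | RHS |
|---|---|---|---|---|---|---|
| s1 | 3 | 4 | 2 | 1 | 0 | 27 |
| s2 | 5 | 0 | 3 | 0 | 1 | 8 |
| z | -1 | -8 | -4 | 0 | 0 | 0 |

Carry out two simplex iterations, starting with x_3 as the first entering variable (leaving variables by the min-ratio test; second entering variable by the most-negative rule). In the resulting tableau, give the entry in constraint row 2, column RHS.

8/3

Ratio test on column x_3 — row 1: 27/2 = 27/2; row 2: 8/3 = 8/3. Minimum is 8/3 at row 2 (s2 leaves); pivot element 3.
Divide row 2 by 3; eliminate column x_3 from the other rows.
Second iteration: most negative z-row entry is -8 in column x_2, so x_2 enters.
Ratio test on column x_2 — row 1: (65/3)/4 = 65/12; row 2: entry 0 ≤ 0. Minimum is 65/12 at row 1 (s1 leaves); pivot element 4.
Divide row 1 by 4; eliminate column x_2 from the other rows.
After both pivots, the entry at constraint row 2, column RHS is 8/3.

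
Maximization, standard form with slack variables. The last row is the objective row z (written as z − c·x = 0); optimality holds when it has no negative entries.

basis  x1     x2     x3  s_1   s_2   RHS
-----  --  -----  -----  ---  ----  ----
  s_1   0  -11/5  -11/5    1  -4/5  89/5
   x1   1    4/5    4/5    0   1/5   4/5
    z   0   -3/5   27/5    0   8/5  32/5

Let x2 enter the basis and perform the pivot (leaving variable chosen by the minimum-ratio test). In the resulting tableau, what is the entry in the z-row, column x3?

Ratio test on column x2 — row 1: entry -11/5 ≤ 0; row 2: (4/5)/(4/5) = 1. Minimum is 1 at row 2 (x1 leaves); pivot element 4/5.
Divide row 2 by 4/5; eliminate column x2 from the other rows.
z-row update in column x3: 27/5 − (-3/5)·1 = 6.

6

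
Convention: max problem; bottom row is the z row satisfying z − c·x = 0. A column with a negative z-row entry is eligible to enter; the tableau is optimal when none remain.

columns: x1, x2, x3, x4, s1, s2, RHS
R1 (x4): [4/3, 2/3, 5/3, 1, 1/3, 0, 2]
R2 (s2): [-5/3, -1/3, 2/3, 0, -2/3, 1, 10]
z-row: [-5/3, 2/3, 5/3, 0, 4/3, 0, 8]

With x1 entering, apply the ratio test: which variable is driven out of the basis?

Column x1 entries and ratios — x4: 2/(4/3) = 3/2; s2: -5/3 ≤ 0, skip.
Smallest ratio is 3/2 in the row of x4, so x4 leaves.

x4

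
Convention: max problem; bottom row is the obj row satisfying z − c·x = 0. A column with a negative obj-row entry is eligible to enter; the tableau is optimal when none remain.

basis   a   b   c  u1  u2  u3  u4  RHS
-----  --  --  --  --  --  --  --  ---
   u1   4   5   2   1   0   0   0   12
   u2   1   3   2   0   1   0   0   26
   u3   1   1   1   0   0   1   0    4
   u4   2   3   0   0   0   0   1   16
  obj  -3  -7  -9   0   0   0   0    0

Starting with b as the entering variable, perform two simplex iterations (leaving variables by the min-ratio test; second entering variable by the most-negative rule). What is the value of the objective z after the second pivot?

100/3

Ratio test on column b — row 1: 12/5 = 12/5; row 2: 26/3 = 26/3; row 3: 4/1 = 4; row 4: 16/3 = 16/3. Minimum is 12/5 at row 1 (u1 leaves); pivot element 5.
Pivot on row 1; the obj-row RHS becomes 0 − (-7)·(12/5) = 84/5.
Next entering variable (most negative obj-row entry -31/5): c.
Ratio test on column c — row 1: (12/5)/(2/5) = 6; row 2: (94/5)/(4/5) = 47/2; row 3: (8/5)/(3/5) = 8/3; row 4: entry -6/5 ≤ 0. Minimum is 8/3 at row 3 (u3 leaves); pivot element 3/5.
After the second pivot the obj-row RHS is 84/5 − (-31/5)·(8/3) = 100/3.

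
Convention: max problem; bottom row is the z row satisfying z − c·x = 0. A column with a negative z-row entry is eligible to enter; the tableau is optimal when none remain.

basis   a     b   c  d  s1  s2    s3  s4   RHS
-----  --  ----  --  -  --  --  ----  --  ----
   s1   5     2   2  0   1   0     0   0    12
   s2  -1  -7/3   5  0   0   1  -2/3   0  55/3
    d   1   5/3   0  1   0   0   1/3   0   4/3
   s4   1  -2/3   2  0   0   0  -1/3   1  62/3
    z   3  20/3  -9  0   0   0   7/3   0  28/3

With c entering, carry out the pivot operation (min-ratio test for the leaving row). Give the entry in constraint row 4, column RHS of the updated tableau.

40/3

Ratio test on column c — row 1: 12/2 = 6; row 2: (55/3)/5 = 11/3; row 3: entry 0 ≤ 0; row 4: (62/3)/2 = 31/3. Minimum is 11/3 at row 2 (s2 leaves); pivot element 5.
Divide row 2 by 5; eliminate column c from the other rows.
Row 4 update in column RHS: 62/3 − 2·(11/3) = 40/3.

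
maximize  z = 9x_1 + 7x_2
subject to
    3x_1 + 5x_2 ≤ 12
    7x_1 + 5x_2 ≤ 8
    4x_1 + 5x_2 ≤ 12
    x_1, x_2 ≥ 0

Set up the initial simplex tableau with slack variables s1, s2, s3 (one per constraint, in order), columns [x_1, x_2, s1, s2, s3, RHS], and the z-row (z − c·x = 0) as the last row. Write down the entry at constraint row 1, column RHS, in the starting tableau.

The RHS of constraint 1 is b_1 = 12.

12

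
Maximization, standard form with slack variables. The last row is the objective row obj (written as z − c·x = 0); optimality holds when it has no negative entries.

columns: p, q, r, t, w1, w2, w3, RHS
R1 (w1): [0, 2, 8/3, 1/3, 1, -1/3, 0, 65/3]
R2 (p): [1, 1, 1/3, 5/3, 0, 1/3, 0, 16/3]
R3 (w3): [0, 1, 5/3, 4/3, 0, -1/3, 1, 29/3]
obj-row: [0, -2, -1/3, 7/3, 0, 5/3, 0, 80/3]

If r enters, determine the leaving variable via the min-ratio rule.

w3

Column r entries and ratios — w1: (65/3)/(8/3) = 65/8; p: (16/3)/(1/3) = 16; w3: (29/3)/(5/3) = 29/5.
Smallest ratio is 29/5 in the row of w3, so w3 leaves.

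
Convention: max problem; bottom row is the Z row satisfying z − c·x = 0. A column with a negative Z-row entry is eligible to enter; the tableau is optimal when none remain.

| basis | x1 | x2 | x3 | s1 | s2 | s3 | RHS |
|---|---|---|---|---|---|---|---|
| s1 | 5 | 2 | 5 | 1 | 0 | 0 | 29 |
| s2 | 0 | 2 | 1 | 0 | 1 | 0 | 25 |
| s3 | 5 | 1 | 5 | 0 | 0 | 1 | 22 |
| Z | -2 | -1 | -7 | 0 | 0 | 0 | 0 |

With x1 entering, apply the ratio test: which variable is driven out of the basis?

Column x1 entries and ratios — s1: 29/5 = 29/5; s2: 0 ≤ 0, skip; s3: 22/5 = 22/5.
Smallest ratio is 22/5 in the row of s3, so s3 leaves.

s3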